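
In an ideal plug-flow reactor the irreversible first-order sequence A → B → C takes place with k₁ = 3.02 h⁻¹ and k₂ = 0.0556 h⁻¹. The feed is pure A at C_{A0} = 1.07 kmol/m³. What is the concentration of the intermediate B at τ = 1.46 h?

Solving the coupled first-order balances gives C_B(τ) = [k₁/(k₂−k₁)]·C_{A0}·(e^(−k₁τ) − e^(−k₂τ)).
e^(−k₁τ) = e^(−3.02×1.46) = e^(−4.409) = 0.01216; e^(−k₂τ) = e^(−0.08118) = 0.9220.
C_B = 3.02×1.07/(0.0556−3.02) × (0.01216−0.9220) = (-1.090)×(-0.9099) = 0.9918 kmol/m³.

0.992 kmol/m³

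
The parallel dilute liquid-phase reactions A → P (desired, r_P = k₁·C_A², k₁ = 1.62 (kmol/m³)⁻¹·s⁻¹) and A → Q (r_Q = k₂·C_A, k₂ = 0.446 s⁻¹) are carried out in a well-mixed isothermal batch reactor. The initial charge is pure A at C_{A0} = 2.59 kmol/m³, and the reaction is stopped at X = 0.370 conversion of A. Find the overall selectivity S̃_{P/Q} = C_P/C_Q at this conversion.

7.55

C_A = C_{A0}(1−X) = 1.632 kmol/m³.
Along a PFR/batch, dC_Q/dC_A = −r_Q/(r_P+r_Q) = −k₂/(k₂+k₁·C_A).
Integrating from C_{A0} to C_A: C_Q = (0.446/1.62)·ln[(0.446+1.62·2.59)/(0.446+1.62·1.63)] = 0.2753·ln(4.642/3.089) = 0.1121 kmol/m³.
Then C_P = (C_{A0}−C_A) − C_Q = 0.9583 − 0.1121 = 0.8462 kmol/m³.
S̃_{P/Q} = C_P/C_Q = 0.8462/0.1121 = 7.55.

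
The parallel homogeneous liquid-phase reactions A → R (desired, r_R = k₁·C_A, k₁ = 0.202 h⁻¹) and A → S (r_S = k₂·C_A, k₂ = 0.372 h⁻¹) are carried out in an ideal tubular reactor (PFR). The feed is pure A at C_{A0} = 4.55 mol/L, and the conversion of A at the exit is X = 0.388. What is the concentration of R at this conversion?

C_A = C_{A0}(1−X) = 2.785 mol/L.
Both paths are first order in A, so the instantaneous fraction to R is constant: dC_R/d(−C_A) = k₁/(k₁+k₂) = 0.3519.
C_R = 0.3519·(C_{A0}−C_A) = 0.3519×1.765 = 0.621 mol/L.

0.621 mol/L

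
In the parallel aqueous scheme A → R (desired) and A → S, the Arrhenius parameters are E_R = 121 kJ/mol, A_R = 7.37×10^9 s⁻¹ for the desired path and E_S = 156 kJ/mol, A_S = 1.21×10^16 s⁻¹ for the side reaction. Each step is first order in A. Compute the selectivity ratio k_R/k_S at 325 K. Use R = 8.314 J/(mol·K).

Since both paths have the same order in A, the concentration cancels and S_{R/S} = k_R/k_S = (A_R/A_S)·exp[(E_S−E_R)/(RT)].
(E_S−E_R)/(RT) = (156−121)×10³/(8.314×325) = 35000/2702 = 12.95.
k_R/k_S = (7.37×10^9/1.21×10^16)·exp(12.95) = 6.091×10^-7 × 4.222×10^5 = 0.257.

0.257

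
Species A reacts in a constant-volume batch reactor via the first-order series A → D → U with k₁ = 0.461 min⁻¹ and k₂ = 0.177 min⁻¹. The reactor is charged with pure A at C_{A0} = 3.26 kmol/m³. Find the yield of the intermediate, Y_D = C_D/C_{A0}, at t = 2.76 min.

Solving the coupled first-order balances gives C_D(t) = [k₁/(k₂−k₁)]·C_{A0}·(e^(−k₁t) − e^(−k₂t)).
e^(−k₁t) = e^(−0.461×2.76) = e^(−1.272) = 0.2802; e^(−k₂t) = e^(−0.4885) = 0.6135.
C_D = 0.461×3.26/(0.177−0.461) × (0.2802−0.6135) = (-5.292)×(-0.3334) = 1.764 kmol/m³.
Y_D = C_D/C_{A0} = 1.764/3.26 = 0.541.

0.541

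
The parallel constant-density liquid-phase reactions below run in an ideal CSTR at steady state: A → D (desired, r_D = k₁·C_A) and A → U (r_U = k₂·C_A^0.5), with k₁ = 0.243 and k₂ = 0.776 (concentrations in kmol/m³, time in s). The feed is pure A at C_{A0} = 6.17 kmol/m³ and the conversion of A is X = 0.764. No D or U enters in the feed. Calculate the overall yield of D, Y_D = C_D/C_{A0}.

Exit C_A = C_{A0}(1−X) = 6.17×0.236 = 1.456 kmol/m³.
Rates in a CSTR are evaluated at the outlet concentration: r_D = 0.243×1.456 = 0.3538, r_U = 0.776×1.456^0.5 = 0.9364.
Fraction of consumed A going to D: r_D/(r_D+r_U) = 0.2742.
C_D = 0.2742·C_{A0}·X = 0.2742×6.17×0.764 = 1.29 kmol/m³; Y_D = C_D/C_{A0} = 0.210.

0.210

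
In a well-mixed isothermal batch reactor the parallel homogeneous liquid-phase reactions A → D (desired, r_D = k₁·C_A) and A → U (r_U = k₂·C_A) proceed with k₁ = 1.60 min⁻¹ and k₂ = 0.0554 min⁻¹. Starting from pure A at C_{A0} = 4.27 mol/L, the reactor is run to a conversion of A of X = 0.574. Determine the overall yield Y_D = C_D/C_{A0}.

C_A = C_{A0}(1−X) = 1.819 mol/L.
Both paths are first order in A, so the instantaneous fraction to D is constant: dC_D/d(−C_A) = k₁/(k₁+k₂) = 0.9665.
C_D = 0.9665·(C_{A0}−C_A) = 0.9665×2.451 = 2.37 mol/L.
Y_D = C_D/C_{A0} = 2.369/4.27 = 0.555.

0.555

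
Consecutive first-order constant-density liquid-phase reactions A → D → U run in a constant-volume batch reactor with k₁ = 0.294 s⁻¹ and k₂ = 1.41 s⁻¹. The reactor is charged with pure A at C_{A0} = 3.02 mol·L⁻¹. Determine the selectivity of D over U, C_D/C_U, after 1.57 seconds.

Solving the coupled first-order balances gives C_D(t) = [k₁/(k₂−k₁)]·C_{A0}·(e^(−k₁t) − e^(−k₂t)).
e^(−k₁t) = e^(−0.294×1.57) = e^(−0.4616) = 0.6303; e^(−k₂t) = e^(−2.214) = 0.1093.
C_D = 0.294×3.02/(1.41−0.294) × (0.6303−0.1093) = 0.7956×0.5210 = 0.4145 mol·L⁻¹.
C_A = C_{A0}e^(−k₁t) = 1.903 mol·L⁻¹, so C_U = C_{A0}−C_A−C_D = 0.7020 mol·L⁻¹; C_D/C_U = 0.590.

0.590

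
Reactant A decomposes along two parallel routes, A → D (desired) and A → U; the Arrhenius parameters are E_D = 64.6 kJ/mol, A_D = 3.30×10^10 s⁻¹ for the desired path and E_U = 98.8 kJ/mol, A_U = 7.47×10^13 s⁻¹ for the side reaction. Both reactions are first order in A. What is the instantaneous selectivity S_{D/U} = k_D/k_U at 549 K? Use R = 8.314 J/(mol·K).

0.793

k_D/k_U = (A_D/A_U)·exp[−(E_D−E_U)/(RT)] = (A_D/A_U)·exp[(E_U−E_D)/(RT)].
(E_U−E_D)/(RT) = (98.8−64.6)×10³/(8.314×549) = 34200/4564 = 7.493.
k_D/k_U = (3.30×10^10/7.47×10^13)·exp(7.493) = 4.418×10^-4 × 1795 = 0.793.
Since E_D < E_U, lowering the temperature improves selectivity toward D.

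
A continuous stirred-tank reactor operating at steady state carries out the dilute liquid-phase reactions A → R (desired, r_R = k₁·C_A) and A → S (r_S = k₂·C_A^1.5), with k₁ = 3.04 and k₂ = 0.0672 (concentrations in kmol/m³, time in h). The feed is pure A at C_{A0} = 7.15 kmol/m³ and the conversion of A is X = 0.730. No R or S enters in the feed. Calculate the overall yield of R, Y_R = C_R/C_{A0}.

0.708

Exit C_A = C_{A0}(1−X) = 7.15×0.270 = 1.931 kmol/m³.
Rates in a CSTR are evaluated at the outlet concentration: r_R = 3.04×1.931 = 5.869, r_S = 0.0672×1.931^1.5 = 0.1802.
Fraction of consumed A going to R: r_R/(r_R+r_S) = 0.9702.
C_R = 0.9702·C_{A0}·X = 0.9702×7.15×0.730 = 5.06 kmol/m³; Y_R = C_R/C_{A0} = 0.708.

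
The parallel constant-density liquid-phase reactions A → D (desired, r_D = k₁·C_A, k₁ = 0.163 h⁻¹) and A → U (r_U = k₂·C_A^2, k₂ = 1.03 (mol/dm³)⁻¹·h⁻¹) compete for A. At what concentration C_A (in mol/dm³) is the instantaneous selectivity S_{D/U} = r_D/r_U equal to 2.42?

0.0654 mol/dm³

S_{D/U} = (k₁/k₂)·C_A⁻¹ ⇒ C_A = (S·k₂/k₁)^(-1).
= (2.42×1.03/0.163)^(-1) = (15.29)^(-1) = 0.0654 mol/dm³.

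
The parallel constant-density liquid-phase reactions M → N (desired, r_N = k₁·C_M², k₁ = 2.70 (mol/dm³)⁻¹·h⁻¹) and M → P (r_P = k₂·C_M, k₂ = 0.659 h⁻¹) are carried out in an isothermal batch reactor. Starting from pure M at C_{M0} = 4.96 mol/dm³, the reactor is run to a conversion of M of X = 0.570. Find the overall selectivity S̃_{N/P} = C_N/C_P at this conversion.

13.8

C_M = C_{M0}(1−X) = 2.133 mol/dm³.
Along a PFR/batch, dC_P/dC_M = −r_P/(r_N+r_P) = −k₂/(k₂+k₁·C_M).
Integrating from C_{M0} to C_M: C_P = (0.659/2.70)·ln[(0.659+2.70·4.96)/(0.659+2.70·2.13)] = 0.2441·ln(14.05/6.418) = 0.1913 mol/dm³.
Then C_N = (C_{M0}−C_M) − C_P = 2.827 − 0.1913 = 2.636 mol/dm³.
S̃_{N/P} = C_N/C_P = 2.636/0.1913 = 13.8.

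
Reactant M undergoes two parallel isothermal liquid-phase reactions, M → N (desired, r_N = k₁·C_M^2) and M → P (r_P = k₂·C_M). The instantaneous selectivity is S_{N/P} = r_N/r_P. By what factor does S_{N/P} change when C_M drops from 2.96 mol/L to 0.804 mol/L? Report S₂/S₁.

S_{N/P} = (k₁/k₂)·C_M, so S₂/S₁ = (C_{M,2}/C_{M,1}).
= 0.804/2.96 = 0.272.

0.272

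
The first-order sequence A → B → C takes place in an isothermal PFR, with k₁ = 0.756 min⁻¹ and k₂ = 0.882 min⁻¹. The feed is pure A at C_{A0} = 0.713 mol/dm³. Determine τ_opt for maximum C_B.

1.22 min

For first-order series the maximum of C_B occurs at τ_opt = ln(k₂/k₁)/(k₂−k₁).
= ln(0.882/0.756)/(0.882−0.756) = ln(1.167)/0.1260 = 0.1542/0.1260 = 1.22 min.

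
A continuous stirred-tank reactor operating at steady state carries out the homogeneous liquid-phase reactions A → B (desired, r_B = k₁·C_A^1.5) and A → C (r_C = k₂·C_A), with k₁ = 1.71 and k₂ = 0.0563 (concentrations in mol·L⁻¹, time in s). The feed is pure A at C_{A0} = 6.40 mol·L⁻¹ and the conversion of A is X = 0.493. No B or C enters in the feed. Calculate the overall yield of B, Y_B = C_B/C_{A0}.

0.484

Exit C_A = C_{A0}(1−X) = 6.40×0.507 = 3.245 mol·L⁻¹.
A CSTR operates uniformly at the exit composition, giving r_B = 9.995 and r_C = 0.1827 (each k·C_A^n at C_A = 3.245).
Fraction of consumed A going to B: r_B/(r_B+r_C) = 0.9821.
C_B = 0.9821·C_{A0}·X = 0.9821×6.40×0.493 = 3.10 mol·L⁻¹; Y_B = C_B/C_{A0} = 0.484.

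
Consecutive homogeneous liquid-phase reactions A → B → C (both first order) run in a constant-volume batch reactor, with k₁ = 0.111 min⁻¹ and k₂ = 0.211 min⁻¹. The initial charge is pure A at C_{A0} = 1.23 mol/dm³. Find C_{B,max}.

For a first-order series the maximum intermediate yield is C_{B,max}/C_{A0} = (k₁/k₂)^[k₂/(k₂−k₁)].
= (0.111/0.211)^(0.211/(0.211−0.111)) = (0.5261)^(2.110) = 0.2579.
C_{B,max} = 0.2579×1.23 = 0.317 mol/dm³.

0.317 mol/dm³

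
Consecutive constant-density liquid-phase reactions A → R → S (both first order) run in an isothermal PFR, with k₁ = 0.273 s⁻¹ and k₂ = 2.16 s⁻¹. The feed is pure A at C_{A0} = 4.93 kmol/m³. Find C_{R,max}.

0.462 kmol/m³

At the optimum, C_{R,max}/C_{A0} = (k₁/k₂)^[k₂/(k₂−k₁)].
= (0.273/2.16)^(2.16/(2.16−0.273)) = (0.1264)^(1.145) = 0.09370.
C_{R,max} = 0.09370×4.93 = 0.462 kmol/m³.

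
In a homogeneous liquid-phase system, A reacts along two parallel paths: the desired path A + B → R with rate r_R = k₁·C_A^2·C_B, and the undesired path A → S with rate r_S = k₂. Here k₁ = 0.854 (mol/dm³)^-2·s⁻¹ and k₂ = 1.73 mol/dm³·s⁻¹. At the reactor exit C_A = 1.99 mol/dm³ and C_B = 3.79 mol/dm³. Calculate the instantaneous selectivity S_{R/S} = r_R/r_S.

7.41

S_{R/S} = r_R/r_S = (k₁·C_A^2·C_B)/(k₂) = (k₁/k₂)·C_A^2·C_B.
= (0.854×1.990^2×3.790) / (1.73) = 12.82/1.730 = 7.41.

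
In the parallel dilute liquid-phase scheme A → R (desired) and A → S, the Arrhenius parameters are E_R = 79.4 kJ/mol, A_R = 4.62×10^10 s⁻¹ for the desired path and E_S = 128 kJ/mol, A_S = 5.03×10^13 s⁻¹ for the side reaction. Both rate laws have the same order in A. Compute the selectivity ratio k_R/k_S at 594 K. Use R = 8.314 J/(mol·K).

With equal orders, S_{R/S} = k_R/k_S = (A_R/A_S)·exp[(E_S−E_R)/(RT)].
(E_S−E_R)/(RT) = (128−79.4)×10³/(8.314×594) = 48600/4939 = 9.841.
k_R/k_S = (4.62×10^10/5.03×10^13)·exp(9.841) = 9.185×10^-4 × 18789 = 17.3.

17.3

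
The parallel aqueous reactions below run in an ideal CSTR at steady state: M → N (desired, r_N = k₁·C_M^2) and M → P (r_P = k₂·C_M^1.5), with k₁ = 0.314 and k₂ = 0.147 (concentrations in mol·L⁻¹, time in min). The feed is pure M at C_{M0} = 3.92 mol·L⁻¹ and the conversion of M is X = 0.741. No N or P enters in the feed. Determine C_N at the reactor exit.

1.98 mol·L⁻¹

Exit C_M = C_{M0}(1−X) = 3.92×0.259 = 1.015 mol·L⁻¹.
Rates in a CSTR are evaluated at the outlet concentration: r_N = 0.314×1.015^2 = 0.3237, r_P = 0.147×1.015^1.5 = 0.1504.
Fraction of consumed M going to N: r_N/(r_N+r_P) = 0.6828.
C_N = 0.6828·C_{M0}·X = 0.6828×3.92×0.741 = 1.98 mol·L⁻¹.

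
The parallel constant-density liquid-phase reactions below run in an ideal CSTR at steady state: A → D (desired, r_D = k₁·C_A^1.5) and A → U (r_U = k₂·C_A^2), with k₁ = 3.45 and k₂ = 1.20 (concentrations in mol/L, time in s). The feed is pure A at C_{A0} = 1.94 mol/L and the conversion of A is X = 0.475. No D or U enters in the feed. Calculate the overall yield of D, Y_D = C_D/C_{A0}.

0.352

Exit C_A = C_{A0}(1−X) = 1.94×0.525 = 1.018 mol/L.
In a CSTR the entire volume is at exit conditions, so r_D = 3.45×1.018^1.5 = 3.546 and r_U = 1.20×1.018^2 = 1.245.
Fraction of consumed A going to D: r_D/(r_D+r_U) = 0.7402.
C_D = 0.7402·C_{A0}·X = 0.7402×1.94×0.475 = 0.682 mol/L; Y_D = C_D/C_{A0} = 0.352.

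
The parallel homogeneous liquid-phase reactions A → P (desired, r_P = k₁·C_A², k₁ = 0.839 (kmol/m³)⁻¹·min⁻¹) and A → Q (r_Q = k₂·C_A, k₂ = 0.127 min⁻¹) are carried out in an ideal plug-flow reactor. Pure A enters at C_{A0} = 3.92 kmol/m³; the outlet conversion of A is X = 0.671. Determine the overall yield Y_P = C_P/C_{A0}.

0.631

C_A = C_{A0}(1−X) = 1.290 kmol/m³.
Along a PFR/batch, dC_Q/dC_A = −r_Q/(r_P+r_Q) = −k₂/(k₂+k₁·C_A).
Integrating from C_{A0} to C_A: C_Q = (0.127/0.839)·ln[(0.127+0.839·3.92)/(0.127+0.839·1.29)] = 0.1514·ln(3.416/1.209) = 0.1572 kmol/m³.
Then C_P = (C_{A0}−C_A) − C_Q = 2.630 − 0.1572 = 2.473 kmol/m³.
Y_P = C_P/C_{A0} = 2.473/3.92 = 0.631.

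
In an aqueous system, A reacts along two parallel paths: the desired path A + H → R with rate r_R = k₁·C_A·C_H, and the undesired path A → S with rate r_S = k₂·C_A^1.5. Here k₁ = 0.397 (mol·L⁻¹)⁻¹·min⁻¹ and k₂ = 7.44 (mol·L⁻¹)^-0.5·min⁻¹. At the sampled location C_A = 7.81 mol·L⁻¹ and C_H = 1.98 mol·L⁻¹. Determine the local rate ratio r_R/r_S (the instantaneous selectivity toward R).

S_{R/S} = r_R/r_S = (k₁·C_A·C_H)/(k₂·C_A^1.5) = (k₁/k₂)·C_A^-0.5·C_H.
= (0.397×7.810×1.980) / (7.44×7.810^1.5) = 6.139/162.4 = 0.0378.
The undesired path is higher order in A, so low C_A (CSTR or dilute feed) favours R.

0.0378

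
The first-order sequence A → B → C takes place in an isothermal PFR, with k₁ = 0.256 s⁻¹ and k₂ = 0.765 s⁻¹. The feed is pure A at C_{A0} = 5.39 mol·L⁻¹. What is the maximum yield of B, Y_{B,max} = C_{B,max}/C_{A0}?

For a first-order series the maximum intermediate yield is C_{B,max}/C_{A0} = (k₁/k₂)^[k₂/(k₂−k₁)].
= (0.256/0.765)^(0.765/(0.765−0.256)) = (0.3346)^(1.503) = 0.1930.

0.193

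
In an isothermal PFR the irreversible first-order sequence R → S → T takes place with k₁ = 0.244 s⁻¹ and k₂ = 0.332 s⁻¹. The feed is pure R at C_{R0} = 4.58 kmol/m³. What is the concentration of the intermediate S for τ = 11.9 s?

0.452 kmol/m³

Solving the coupled first-order balances gives C_S(τ) = [k₁/(k₂−k₁)]·C_{R0}·(e^(−k₁τ) − e^(−k₂τ)).
e^(−k₁τ) = e^(−0.244×11.9) = e^(−2.904) = 0.05483; e^(−k₂τ) = e^(−3.951) = 0.01924.
C_S = 0.244×4.58/(0.332−0.244) × (0.05483−0.01924) = 12.70×0.03559 = 0.4519 kmol/m³.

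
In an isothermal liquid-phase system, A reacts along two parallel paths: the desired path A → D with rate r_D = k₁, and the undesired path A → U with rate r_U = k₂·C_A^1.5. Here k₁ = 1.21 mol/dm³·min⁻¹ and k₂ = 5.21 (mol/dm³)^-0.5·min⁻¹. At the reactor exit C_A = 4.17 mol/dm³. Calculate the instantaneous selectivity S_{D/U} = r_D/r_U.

0.0273

S_{D/U} = r_D/r_U = (k₁)/(k₂·C_A^1.5) = (k₁/k₂)·C_A^-1.5.
= (1.21) / (5.21×4.170^1.5) = 1.210/44.37 = 0.0273.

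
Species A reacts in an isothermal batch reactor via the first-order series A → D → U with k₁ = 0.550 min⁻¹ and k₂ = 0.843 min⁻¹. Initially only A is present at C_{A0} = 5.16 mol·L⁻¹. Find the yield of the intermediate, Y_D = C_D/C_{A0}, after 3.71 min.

For first-order series with pure A initially, C_D(t) = k₁C_{A0}/(k₂−k₁)·(e^(−k₁t) − e^(−k₂t)).
e^(−k₁t) = e^(−0.550×3.71) = e^(−2.041) = 0.1300; e^(−k₂t) = e^(−3.128) = 0.04383.
C_D = 0.550×5.16/(0.843−0.550) × (0.1300−0.04383) = 9.686×0.08614 = 0.8343 mol·L⁻¹.
Y_D = C_D/C_{A0} = 0.8343/5.16 = 0.162.

0.162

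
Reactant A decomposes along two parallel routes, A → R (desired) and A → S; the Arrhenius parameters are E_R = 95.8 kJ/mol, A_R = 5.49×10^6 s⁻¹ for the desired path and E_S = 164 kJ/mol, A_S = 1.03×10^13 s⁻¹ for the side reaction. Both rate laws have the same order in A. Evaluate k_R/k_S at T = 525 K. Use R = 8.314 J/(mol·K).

Since both paths have the same order in A, the concentration cancels and S_{R/S} = k_R/k_S = (A_R/A_S)·exp[(E_S−E_R)/(RT)].
(E_S−E_R)/(RT) = (164−95.8)×10³/(8.314×525) = 68200/4365 = 15.62.
k_R/k_S = (5.49×10^6/1.03×10^13)·exp(15.62) = 5.330×10^-7 × 6.106×10^6 = 3.25.

3.25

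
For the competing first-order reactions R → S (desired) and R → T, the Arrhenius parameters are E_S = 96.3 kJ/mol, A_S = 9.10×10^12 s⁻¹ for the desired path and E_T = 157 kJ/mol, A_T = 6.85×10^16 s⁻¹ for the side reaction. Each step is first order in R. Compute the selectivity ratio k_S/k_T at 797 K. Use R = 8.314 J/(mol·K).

1.26

Since both paths have the same order in R, the concentration cancels and S_{S/T} = k_S/k_T = (A_S/A_T)·exp[(E_T−E_S)/(RT)].
(E_T−E_S)/(RT) = (157−96.3)×10³/(8.314×797) = 60700/6626 = 9.161.
k_S/k_T = (9.10×10^12/6.85×10^16)·exp(9.161) = 1.328×10^-4 × 9514 = 1.26.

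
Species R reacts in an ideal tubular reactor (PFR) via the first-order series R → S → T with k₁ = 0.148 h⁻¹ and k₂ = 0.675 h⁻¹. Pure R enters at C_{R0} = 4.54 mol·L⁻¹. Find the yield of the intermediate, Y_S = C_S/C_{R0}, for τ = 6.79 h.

For first-order series with pure R initially, C_S(τ) = k₁C_{R0}/(k₂−k₁)·(e^(−k₁τ) − e^(−k₂τ)).
e^(−k₁τ) = e^(−0.148×6.79) = e^(−1.005) = 0.3661; e^(−k₂τ) = e^(−4.583) = 0.01022.
C_S = 0.148×4.54/(0.675−0.148) × (0.3661−0.01022) = 1.275×0.3559 = 0.4537 mol·L⁻¹.
Y_S = C_S/C_{R0} = 0.4537/4.54 = 0.0999.

0.0999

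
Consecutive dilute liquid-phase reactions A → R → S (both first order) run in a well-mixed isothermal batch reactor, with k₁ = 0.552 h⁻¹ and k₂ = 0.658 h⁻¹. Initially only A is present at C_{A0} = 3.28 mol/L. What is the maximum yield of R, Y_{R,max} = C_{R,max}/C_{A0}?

0.336

At the optimum, C_{R,max}/C_{A0} = (k₁/k₂)^[k₂/(k₂−k₁)].
= (0.552/0.658)^(0.658/(0.658−0.552)) = (0.8389)^(6.208) = 0.3361.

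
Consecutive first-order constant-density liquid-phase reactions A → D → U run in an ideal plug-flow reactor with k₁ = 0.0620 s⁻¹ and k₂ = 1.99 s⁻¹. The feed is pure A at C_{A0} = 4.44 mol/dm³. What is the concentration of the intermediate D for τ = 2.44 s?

0.122 mol/dm³

Solving the coupled first-order balances gives C_D(τ) = [k₁/(k₂−k₁)]·C_{A0}·(e^(−k₁τ) − e^(−k₂τ)).
e^(−k₁τ) = e^(−0.0620×2.44) = e^(−0.1513) = 0.8596; e^(−k₂τ) = e^(−4.856) = 0.007785.
C_D = 0.0620×4.44/(1.99−0.0620) × (0.8596−0.007785) = 0.1428×0.8518 = 0.1216 mol/dm³.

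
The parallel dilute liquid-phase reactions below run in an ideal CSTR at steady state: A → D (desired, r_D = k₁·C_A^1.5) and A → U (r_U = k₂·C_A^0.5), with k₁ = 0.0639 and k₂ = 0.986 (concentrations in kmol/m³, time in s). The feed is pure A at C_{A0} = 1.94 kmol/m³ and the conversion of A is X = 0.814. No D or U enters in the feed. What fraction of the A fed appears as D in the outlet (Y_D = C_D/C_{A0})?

Exit C_A = C_{A0}(1−X) = 1.94×0.186 = 0.3608 kmol/m³.
In a CSTR the entire volume is at exit conditions, so r_D = 0.0639×0.3608^1.5 = 0.01385 and r_U = 0.986×0.3608^0.5 = 0.5923.
Fraction of consumed A going to D: r_D/(r_D+r_U) = 0.02285.
C_D = 0.02285·C_{A0}·X = 0.02285×1.94×0.814 = 0.0361 kmol/m³; Y_D = C_D/C_{A0} = 0.0186.

0.0186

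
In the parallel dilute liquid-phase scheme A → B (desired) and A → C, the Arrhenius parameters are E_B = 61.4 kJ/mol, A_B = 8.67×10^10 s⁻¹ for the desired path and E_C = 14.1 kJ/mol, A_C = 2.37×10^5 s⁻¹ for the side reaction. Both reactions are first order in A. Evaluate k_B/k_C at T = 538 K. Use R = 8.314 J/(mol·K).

9.35

k_B/k_C = (A_B/A_C)·exp[−(E_B−E_C)/(RT)] = (A_B/A_C)·exp[(E_C−E_B)/(RT)].
(E_C−E_B)/(RT) = (14.1−61.4)×10³/(8.314×538) = -47300/4473 = -10.57.
k_B/k_C = (8.67×10^10/2.37×10^5)·exp(-10.57) = 3.658×10^5 × 2.555×10^-5 = 9.35.
Since E_B > E_C, raising the temperature improves selectivity toward B.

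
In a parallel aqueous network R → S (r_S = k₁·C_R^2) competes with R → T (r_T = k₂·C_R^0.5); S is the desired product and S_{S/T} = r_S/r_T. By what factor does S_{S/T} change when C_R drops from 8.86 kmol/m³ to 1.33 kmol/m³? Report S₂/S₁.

S_{S/T} = (k₁/k₂)·C_R^1.5, so S₂/S₁ = (C_{R,2}/C_{R,1})^1.5.
= (1.33/8.86)^1.5 = (0.1501)^1.5 = 0.0582.
Selectivity toward S falls as C_R falls — high-concentration operation is favoured.

0.0582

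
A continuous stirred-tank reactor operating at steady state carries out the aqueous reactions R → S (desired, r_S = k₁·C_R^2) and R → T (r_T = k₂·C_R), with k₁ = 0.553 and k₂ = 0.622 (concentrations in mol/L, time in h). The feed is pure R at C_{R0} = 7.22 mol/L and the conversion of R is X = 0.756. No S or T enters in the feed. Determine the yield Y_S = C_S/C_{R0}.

Exit C_R = C_{R0}(1−X) = 7.22×0.244 = 1.762 mol/L.
In a CSTR the entire volume is at exit conditions, so r_S = 0.553×1.762^2 = 1.716 and r_T = 0.622×1.762 = 1.096.
Fraction of consumed R going to S: r_S/(r_S+r_T) = 0.6103.
C_S = 0.6103·C_{R0}·X = 0.6103×7.22×0.756 = 3.33 mol/L; Y_S = C_S/C_{R0} = 0.461.

0.461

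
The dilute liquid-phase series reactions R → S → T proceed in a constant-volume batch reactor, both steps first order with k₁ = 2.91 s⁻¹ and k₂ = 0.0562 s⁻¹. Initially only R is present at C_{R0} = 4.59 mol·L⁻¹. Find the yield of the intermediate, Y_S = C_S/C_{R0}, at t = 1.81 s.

0.916

The intermediate concentration in a first-order A→B→C sequence is C_S = k₁C_{R0}(e^(−k₁t) − e^(−k₂t))/(k₂−k₁).
e^(−k₁t) = e^(−2.91×1.81) = e^(−5.267) = 0.005159; e^(−k₂t) = e^(−0.1017) = 0.9033.
C_S = 2.91×4.59/(0.0562−2.91) × (0.005159−0.9033) = (-4.680)×(-0.8981) = 4.204 mol·L⁻¹.
Y_S = C_S/C_{R0} = 4.204/4.59 = 0.916.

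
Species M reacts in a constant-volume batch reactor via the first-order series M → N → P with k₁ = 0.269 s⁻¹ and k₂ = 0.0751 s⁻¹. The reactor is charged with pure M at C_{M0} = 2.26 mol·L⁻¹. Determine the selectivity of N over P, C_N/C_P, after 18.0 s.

0.540

For first-order series with pure M initially, C_N(t) = k₁C_{M0}/(k₂−k₁)·(e^(−k₁t) − e^(−k₂t)).
e^(−k₁t) = e^(−0.269×18.0) = e^(−4.842) = 0.007891; e^(−k₂t) = e^(−1.352) = 0.2588.
C_N = 0.269×2.26/(0.0751−0.269) × (0.007891−0.2588) = (-3.135)×(-0.2509) = 0.7866 mol·L⁻¹.
C_M = C_{M0}e^(−k₁t) = 0.01783 mol·L⁻¹, so C_P = C_{M0}−C_M−C_N = 1.456 mol·L⁻¹; C_N/C_P = 0.540.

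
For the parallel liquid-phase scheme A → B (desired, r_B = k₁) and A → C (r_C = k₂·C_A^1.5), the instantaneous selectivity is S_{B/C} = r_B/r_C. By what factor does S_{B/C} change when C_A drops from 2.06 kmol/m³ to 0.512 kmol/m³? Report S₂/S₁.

S_{B/C} = (k₁/k₂)·C_A^-1.5, so S₂/S₁ = (C_{A,2}/C_{A,1})^-1.5.
= (0.512/2.06)^(-1.5) = (0.2485)^(-1.5) = 8.07.

8.07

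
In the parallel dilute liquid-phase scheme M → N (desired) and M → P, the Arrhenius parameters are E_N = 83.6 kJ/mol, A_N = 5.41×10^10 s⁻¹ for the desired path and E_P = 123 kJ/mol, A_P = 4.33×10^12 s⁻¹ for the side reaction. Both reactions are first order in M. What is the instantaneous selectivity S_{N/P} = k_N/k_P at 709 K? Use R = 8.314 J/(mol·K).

k_N/k_P = (A_N/A_P)·exp[−(E_N−E_P)/(RT)] = (A_N/A_P)·exp[(E_P−E_N)/(RT)].
(E_P−E_N)/(RT) = (123−83.6)×10³/(8.314×709) = 39400/5895 = 6.684.
k_N/k_P = (5.41×10^10/4.33×10^12)·exp(6.684) = 0.01249 × 799.6 = 9.99.
Since E_N < E_P, lowering the temperature improves selectivity toward N.

9.99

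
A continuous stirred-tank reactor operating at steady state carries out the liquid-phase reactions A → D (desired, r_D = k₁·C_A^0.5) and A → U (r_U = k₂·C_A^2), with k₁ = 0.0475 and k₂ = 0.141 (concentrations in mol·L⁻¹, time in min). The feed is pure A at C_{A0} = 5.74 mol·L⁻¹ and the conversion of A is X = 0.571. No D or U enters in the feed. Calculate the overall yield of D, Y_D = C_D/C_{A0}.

Exit C_A = C_{A0}(1−X) = 5.74×0.429 = 2.462 mol·L⁻¹.
In a CSTR the entire volume is at exit conditions, so r_D = 0.0475×2.462^0.5 = 0.07454 and r_U = 0.141×2.462^2 = 0.8550.
Fraction of consumed A going to D: r_D/(r_D+r_U) = 0.08019.
C_D = 0.08019·C_{A0}·X = 0.08019×5.74×0.571 = 0.263 mol·L⁻¹; Y_D = C_D/C_{A0} = 0.0458.

0.0458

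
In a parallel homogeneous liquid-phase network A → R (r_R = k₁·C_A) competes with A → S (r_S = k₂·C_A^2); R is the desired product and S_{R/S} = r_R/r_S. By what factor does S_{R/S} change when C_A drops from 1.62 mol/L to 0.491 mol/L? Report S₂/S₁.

3.30

S_{R/S} = (k₁/k₂)·C_A⁻¹, so S₂/S₁ = (C_{A,2}/C_{A,1})⁻¹.
= 1.62/0.491 = 3.30.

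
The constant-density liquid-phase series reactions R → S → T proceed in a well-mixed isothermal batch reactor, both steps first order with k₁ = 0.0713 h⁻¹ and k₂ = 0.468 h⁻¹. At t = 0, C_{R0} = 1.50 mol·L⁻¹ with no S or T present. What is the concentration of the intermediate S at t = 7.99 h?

0.146 mol·L⁻¹

The intermediate concentration in a first-order A→B→C sequence is C_S = k₁C_{R0}(e^(−k₁t) − e^(−k₂t))/(k₂−k₁).
e^(−k₁t) = e^(−0.0713×7.99) = e^(−0.5697) = 0.5657; e^(−k₂t) = e^(−3.739) = 0.02377.
C_S = 0.0713×1.50/(0.468−0.0713) × (0.5657−0.02377) = 0.2696×0.5419 = 0.1461 mol·L⁻¹.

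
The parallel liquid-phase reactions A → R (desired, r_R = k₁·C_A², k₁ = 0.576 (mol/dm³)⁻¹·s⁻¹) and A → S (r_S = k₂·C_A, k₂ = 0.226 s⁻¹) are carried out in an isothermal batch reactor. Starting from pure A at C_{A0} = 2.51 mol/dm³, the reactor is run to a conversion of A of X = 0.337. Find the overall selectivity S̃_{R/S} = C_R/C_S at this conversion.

5.26

C_A = C_{A0}(1−X) = 1.664 mol/dm³.
Along a PFR/batch, dC_S/dC_A = −r_S/(r_R+r_S) = −k₂/(k₂+k₁·C_A).
Integrating from C_{A0} to C_A: C_S = (0.226/0.576)·ln[(0.226+0.576·2.51)/(0.226+0.576·1.66)] = 0.3924·ln(1.672/1.185) = 0.1352 mol/dm³.
Then C_R = (C_{A0}−C_A) − C_S = 0.8459 − 0.1352 = 0.7107 mol/dm³.
S̃_{R/S} = C_R/C_S = 0.7107/0.1352 = 5.26.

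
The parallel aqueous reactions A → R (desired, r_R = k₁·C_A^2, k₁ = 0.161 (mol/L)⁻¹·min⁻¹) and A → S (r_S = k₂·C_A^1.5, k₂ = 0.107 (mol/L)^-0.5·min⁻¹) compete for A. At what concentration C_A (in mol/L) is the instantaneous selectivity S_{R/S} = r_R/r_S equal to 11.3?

56.4 mol/L

S_{R/S} = (k₁/k₂)·C_A^0.5 ⇒ C_A = (S·k₂/k₁)^(2).
= (11.3×0.107/0.161)^(2) = (7.510)^(2) = 56.4 mol/L.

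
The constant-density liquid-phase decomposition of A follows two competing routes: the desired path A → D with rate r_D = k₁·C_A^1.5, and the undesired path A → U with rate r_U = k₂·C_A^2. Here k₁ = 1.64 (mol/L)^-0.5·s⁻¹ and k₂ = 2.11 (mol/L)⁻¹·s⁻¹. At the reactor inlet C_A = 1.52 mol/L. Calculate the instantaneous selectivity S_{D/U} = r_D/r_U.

0.630

S_{D/U} = r_D/r_U = (k₁·C_A^1.5)/(k₂·C_A^2) = (k₁/k₂)·C_A^-0.5.
= (1.64×1.520^1.5) / (2.11×1.520^2) = 3.073/4.875 = 0.630.
The undesired path is higher order in A, so low C_A (CSTR or dilute feed) favours D.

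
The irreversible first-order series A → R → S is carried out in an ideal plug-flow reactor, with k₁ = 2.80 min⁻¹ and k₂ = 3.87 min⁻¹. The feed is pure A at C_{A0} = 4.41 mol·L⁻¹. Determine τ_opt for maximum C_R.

For first-order series the maximum of C_R occurs at τ_opt = ln(k₂/k₁)/(k₂−k₁).
= ln(3.87/2.80)/(3.87−2.80) = ln(1.382)/1.070 = 0.3236/1.070 = 0.302 min.

0.302 min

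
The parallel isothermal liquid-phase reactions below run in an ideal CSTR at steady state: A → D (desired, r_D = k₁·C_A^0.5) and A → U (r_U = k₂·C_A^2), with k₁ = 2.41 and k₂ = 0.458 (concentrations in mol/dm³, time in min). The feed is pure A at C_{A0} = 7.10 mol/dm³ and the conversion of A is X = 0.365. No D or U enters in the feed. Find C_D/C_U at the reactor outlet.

Exit C_A = C_{A0}(1−X) = 7.10×0.635 = 4.508 mol/dm³.
In a CSTR the entire volume is at exit conditions, so r_D = 2.41×4.508^0.5 = 5.117 and r_U = 0.458×4.508^2 = 9.310.
Overall selectivity = C_D/C_U = r_Dτ/(r_Uτ) = r_D/r_U = 0.550.

0.550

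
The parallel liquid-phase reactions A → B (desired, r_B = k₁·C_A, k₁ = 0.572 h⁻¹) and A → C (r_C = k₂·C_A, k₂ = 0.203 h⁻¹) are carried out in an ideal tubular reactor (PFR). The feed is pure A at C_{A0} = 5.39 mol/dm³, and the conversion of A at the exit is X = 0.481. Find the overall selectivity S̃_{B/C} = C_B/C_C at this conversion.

2.82

C_A = C_{A0}(1−X) = 2.797 mol/dm³.
Both paths are first order in A, so the instantaneous fraction to B is constant: dC_B/d(−C_A) = k₁/(k₁+k₂) = 0.7381.
C_B = 0.7381·(C_{A0}−C_A) = 0.7381×2.593 = 1.91 mol/dm³.
C_C = (C_{A0}−C_A)−C_B = 0.6791 mol/dm³; S̃_{B/C} = 1.913/0.6791 = 2.82.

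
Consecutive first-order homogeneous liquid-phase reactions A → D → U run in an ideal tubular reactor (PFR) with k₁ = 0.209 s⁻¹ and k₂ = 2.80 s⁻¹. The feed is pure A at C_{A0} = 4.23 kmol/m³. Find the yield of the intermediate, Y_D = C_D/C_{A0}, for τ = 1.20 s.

Solving the coupled first-order balances gives C_D(τ) = [k₁/(k₂−k₁)]·C_{A0}·(e^(−k₁τ) − e^(−k₂τ)).
e^(−k₁τ) = e^(−0.209×1.20) = e^(−0.2508) = 0.7782; e^(−k₂τ) = e^(−3.360) = 0.03474.
C_D = 0.209×4.23/(2.80−0.209) × (0.7782−0.03474) = 0.3412×0.7434 = 0.2537 kmol/m³.
Y_D = C_D/C_{A0} = 0.2537/4.23 = 0.0600.

0.0600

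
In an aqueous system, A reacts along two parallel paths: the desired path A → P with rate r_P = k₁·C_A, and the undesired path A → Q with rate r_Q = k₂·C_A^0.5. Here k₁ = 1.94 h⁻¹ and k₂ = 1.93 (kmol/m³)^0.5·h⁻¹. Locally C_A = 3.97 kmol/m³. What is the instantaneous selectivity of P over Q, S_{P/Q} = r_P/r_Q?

2.00

S_{P/Q} = r_P/r_Q = (k₁·C_A)/(k₂·C_A^0.5) = (k₁/k₂)·C_A^0.5.
= (1.94×3.970) / (1.93×3.970^0.5) = 7.702/3.845 = 2.00.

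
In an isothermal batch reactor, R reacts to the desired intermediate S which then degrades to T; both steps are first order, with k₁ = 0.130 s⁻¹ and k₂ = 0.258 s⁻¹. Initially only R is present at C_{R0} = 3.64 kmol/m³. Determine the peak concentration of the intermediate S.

0.914 kmol/m³

For a first-order series the maximum intermediate yield is C_{S,max}/C_{R0} = (k₁/k₂)^[k₂/(k₂−k₁)].
= (0.130/0.258)^(0.258/(0.258−0.130)) = (0.5039)^(2.016) = 0.2512.
C_{S,max} = 0.2512×3.64 = 0.914 kmol/m³.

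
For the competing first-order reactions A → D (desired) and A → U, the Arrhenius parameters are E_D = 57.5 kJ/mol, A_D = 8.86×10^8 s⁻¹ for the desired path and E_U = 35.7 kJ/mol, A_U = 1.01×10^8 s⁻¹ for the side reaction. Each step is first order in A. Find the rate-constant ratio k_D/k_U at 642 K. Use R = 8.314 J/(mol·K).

Since both paths have the same order in A, the concentration cancels and S_{D/U} = k_D/k_U = (A_D/A_U)·exp[(E_U−E_D)/(RT)].
(E_U−E_D)/(RT) = (35.7−57.5)×10³/(8.314×642) = -21800/5338 = -4.084.
k_D/k_U = (8.86×10^8/1.01×10^8)·exp(-4.084) = 8.772 × 0.01684 = 0.148.

0.148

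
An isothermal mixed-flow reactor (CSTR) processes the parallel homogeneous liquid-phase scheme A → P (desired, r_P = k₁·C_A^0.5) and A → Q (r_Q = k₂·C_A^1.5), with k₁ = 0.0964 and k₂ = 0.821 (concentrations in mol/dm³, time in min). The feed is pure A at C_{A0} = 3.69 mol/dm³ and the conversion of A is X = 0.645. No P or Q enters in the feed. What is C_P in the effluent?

0.196 mol/dm³

Exit C_A = C_{A0}(1−X) = 3.69×0.355 = 1.310 mol/dm³.
A CSTR operates uniformly at the exit composition, giving r_P = 0.1103 and r_Q = 1.231 (each k·C_A^n at C_A = 1.310).
Fraction of consumed A going to P: r_P/(r_P+r_Q) = 0.08226.
C_P = 0.08226·C_{A0}·X = 0.08226×3.69×0.645 = 0.196 mol/dm³.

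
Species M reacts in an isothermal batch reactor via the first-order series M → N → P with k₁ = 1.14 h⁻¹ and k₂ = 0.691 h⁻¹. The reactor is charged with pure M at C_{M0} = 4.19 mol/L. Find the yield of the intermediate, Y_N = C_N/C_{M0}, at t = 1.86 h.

0.398

Solving the coupled first-order balances gives C_N(t) = [k₁/(k₂−k₁)]·C_{M0}·(e^(−k₁t) − e^(−k₂t)).
e^(−k₁t) = e^(−1.14×1.86) = e^(−2.120) = 0.1200; e^(−k₂t) = e^(−1.285) = 0.2766.
C_N = 1.14×4.19/(0.691−1.14) × (0.1200−0.2766) = (-10.64)×(-0.1566) = 1.666 mol/L.
Y_N = C_N/C_{M0} = 1.666/4.19 = 0.398.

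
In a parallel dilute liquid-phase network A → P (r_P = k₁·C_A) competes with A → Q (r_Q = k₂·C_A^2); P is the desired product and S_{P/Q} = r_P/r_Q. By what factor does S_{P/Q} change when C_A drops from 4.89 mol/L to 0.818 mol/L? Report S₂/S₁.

5.98

S_{P/Q} = (k₁/k₂)·C_A⁻¹, so S₂/S₁ = (C_{A,2}/C_{A,1})⁻¹.
= 4.89/0.818 = 5.98.
Selectivity toward P rises as C_A falls — low-concentration operation is favoured.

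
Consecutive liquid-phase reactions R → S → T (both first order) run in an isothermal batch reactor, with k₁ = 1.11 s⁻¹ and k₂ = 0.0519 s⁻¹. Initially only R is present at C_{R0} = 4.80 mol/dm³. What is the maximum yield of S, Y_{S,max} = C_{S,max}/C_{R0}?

For a first-order series the maximum intermediate yield is C_{S,max}/C_{R0} = (k₁/k₂)^[k₂/(k₂−k₁)].
= (1.11/0.0519)^(0.0519/(0.0519−1.11)) = (21.39)^(-0.04905) = 0.8605.

0.861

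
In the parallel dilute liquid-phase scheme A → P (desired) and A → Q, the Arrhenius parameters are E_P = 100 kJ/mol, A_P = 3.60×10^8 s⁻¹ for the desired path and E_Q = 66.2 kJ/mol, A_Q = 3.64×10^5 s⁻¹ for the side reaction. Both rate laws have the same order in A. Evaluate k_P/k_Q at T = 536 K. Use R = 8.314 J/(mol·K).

With equal orders, S_{P/Q} = k_P/k_Q = (A_P/A_Q)·exp[(E_Q−E_P)/(RT)].
(E_Q−E_P)/(RT) = (66.2−100)×10³/(8.314×536) = -33800/4456 = -7.585.
k_P/k_Q = (3.60×10^8/3.64×10^5)·exp(-7.585) = 989.0 × 5.081×10^-4 = 0.503.

0.503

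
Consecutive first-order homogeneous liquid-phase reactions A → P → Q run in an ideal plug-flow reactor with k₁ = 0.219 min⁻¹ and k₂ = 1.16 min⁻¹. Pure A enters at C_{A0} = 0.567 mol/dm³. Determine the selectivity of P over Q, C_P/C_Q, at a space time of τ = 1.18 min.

For first-order series with pure A initially, C_P(τ) = k₁C_{A0}/(k₂−k₁)·(e^(−k₁τ) − e^(−k₂τ)).
e^(−k₁τ) = e^(−0.219×1.18) = e^(−0.2584) = 0.7723; e^(−k₂τ) = e^(−1.369) = 0.2544.
C_P = 0.219×0.567/(1.16−0.219) × (0.7723−0.2544) = 0.1320×0.5179 = 0.06834 mol/dm³.
C_A = C_{A0}e^(−k₁τ) = 0.4379 mol/dm³, so C_Q = C_{A0}−C_A−C_P = 0.06079 mol/dm³; C_P/C_Q = 1.12.

1.12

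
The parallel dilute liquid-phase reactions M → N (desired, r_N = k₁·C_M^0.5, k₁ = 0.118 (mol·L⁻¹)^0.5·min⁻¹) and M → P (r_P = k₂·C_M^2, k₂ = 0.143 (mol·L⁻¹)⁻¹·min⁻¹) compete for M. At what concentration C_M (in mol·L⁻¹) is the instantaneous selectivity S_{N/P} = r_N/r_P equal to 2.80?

0.443 mol·L⁻¹

S_{N/P} = (k₁/k₂)·C_M^-1.5 ⇒ C_M = (S·k₂/k₁)^(1/(-1.5)).
= (2.80×0.143/0.118)^(-0.6667) = (3.393)^(-0.6667) = 0.443 mol·L⁻¹.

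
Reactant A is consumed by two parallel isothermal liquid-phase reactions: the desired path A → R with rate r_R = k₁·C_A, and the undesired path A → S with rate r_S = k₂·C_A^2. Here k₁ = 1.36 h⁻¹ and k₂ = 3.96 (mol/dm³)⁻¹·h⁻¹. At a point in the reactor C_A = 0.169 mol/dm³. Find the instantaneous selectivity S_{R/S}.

S_{R/S} = r_R/r_S = (k₁·C_A)/(k₂·C_A^2) = (k₁/k₂)·C_A⁻¹.
= (1.36×0.1690) / (3.96×0.1690^2) = 0.2298/0.1131 = 2.03.
The undesired path is higher order in A, so low C_A (CSTR or dilute feed) favours R.

2.03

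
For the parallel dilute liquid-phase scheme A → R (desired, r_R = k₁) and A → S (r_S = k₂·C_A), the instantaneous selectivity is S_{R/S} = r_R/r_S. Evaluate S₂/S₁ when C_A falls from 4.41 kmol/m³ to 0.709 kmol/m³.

S_{R/S} = (k₁/k₂)·C_A⁻¹, so S₂/S₁ = (C_{A,2}/C_{A,1})⁻¹.
= 4.41/0.709 = 6.22.

6.22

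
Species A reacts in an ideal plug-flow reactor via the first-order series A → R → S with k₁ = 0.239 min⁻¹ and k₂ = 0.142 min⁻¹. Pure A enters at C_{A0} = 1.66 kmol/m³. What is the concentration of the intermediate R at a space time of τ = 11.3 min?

For first-order series with pure A initially, C_R(τ) = k₁C_{A0}/(k₂−k₁)·(e^(−k₁τ) − e^(−k₂τ)).
e^(−k₁τ) = e^(−0.239×11.3) = e^(−2.701) = 0.06716; e^(−k₂τ) = e^(−1.605) = 0.2010.
C_R = 0.239×1.66/(0.142−0.239) × (0.06716−0.2010) = (-4.090)×(-0.1338) = 0.5473 kmol/m³.

0.547 kmol/m³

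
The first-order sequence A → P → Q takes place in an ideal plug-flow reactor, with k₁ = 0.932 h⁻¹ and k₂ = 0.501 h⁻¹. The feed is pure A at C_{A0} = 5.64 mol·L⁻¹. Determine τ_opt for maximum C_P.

1.44 h

The intermediate peaks when r₁ = r₂, i.e. k₁e^(−k₁τ) = k₂e^(−k₂τ), giving τ_opt = ln(k₂/k₁)/(k₂−k₁).
= ln(0.501/0.932)/(0.501−0.932) = ln(0.5376)/-0.4310 = -0.6207/-0.4310 = 1.44 h.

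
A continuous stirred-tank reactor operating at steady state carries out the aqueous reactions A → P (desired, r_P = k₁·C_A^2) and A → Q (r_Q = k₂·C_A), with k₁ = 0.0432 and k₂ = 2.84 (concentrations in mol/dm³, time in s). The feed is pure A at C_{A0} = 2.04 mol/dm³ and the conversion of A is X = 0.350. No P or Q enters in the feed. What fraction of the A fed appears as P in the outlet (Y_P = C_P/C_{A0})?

0.00692

Exit C_A = C_{A0}(1−X) = 2.04×0.650 = 1.326 mol/dm³.
Rates in a CSTR are evaluated at the outlet concentration: r_P = 0.0432×1.326^2 = 0.07596, r_Q = 2.84×1.326 = 3.766.
Fraction of consumed A going to P: r_P/(r_P+r_Q) = 0.01977.
C_P = 0.01977·C_{A0}·X = 0.01977×2.04×0.350 = 0.0141 mol/dm³; Y_P = C_P/C_{A0} = 0.00692.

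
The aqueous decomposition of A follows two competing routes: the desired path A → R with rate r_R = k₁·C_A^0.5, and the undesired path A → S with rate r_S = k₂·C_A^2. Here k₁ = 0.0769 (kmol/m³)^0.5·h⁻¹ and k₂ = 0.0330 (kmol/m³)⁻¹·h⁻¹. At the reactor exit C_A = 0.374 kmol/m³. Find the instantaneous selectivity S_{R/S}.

S_{R/S} = r_R/r_S = (k₁·C_A^0.5)/(k₂·C_A^2) = (k₁/k₂)·C_A^-1.5.
= (0.0769×0.3740^0.5) / (0.0330×0.3740^2) = 0.04703/0.004616 = 10.2.

10.2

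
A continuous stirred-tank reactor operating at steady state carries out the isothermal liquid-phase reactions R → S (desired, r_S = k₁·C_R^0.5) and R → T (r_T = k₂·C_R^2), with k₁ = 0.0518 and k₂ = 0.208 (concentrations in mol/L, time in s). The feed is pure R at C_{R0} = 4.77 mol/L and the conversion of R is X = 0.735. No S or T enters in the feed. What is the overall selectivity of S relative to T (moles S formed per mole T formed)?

0.175

Exit C_R = C_{R0}(1−X) = 4.77×0.265 = 1.264 mol/L.
Rates in a CSTR are evaluated at the outlet concentration: r_S = 0.0518×1.264^0.5 = 0.05824, r_T = 0.208×1.264^2 = 0.3323.
Overall selectivity = C_S/C_T = r_Sτ/(r_Tτ) = r_S/r_T = 0.175.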